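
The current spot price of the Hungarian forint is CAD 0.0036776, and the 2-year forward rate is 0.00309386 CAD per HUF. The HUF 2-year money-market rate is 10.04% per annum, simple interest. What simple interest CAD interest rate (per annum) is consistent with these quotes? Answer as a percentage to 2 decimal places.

T = 2 years.
By CIP, F/S equals the CAD-to-HUF growth ratio: 0.00309386/0.0036776 = 0.8412715.
HUF growth factor: 1 + 0.1004×2 = 1.200800.
So the CAD growth factor = 1.0101988.
(1.0101988 − 1)/T = 0.005099, i.e. 0.51%.

0.51%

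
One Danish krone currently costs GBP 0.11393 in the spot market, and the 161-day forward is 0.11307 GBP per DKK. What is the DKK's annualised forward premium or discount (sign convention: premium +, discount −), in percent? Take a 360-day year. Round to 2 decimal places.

-1.69%

T = 161/360 years.
Period premium: (0.11307 − 0.11393)/0.11393 = -0.0075485.
×(1/T) gives -1.69% p.a.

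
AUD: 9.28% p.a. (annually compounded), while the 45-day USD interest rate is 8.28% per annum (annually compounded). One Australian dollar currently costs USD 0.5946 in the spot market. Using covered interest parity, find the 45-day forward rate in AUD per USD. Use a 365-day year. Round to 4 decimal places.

1.6837

T = 45/365 years.
Growth of 1 USD over T: (1 + 0.0828)^(45/365) = 1.0098558.
AUD growth factor: (1 + 0.0928)^(45/365) = 1.011001.
So F = 0.5946 × 1.0098558 / 1.011001 = 0.5939265 (USD/AUD).
Invert for AUD per USD: 1 / 0.5939265 = 1.6837.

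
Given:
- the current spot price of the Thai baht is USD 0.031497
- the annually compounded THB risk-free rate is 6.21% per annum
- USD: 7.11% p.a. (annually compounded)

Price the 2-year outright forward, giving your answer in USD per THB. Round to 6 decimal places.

0.032033

T = 2 years.
Growth of 1 USD over T: (1 + 0.0711)^2 = 1.1472552.
THB growth factor: (1 + 0.0621)^2 = 1.1280564.
CIP: F = S · (grow USD)/(grow THB) = 0.031497 × 1.1472552/1.1280564 = 0.03203306 USD per THB.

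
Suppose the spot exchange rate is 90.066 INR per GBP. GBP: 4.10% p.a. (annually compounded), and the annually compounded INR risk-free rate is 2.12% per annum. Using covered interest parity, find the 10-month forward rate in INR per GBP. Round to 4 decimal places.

88.6362

T = 10/12 years.
Growth of 1 INR over T: (1 + 0.0212)^(10/12) = 1.01763571.
GBP growth factor: (1 + 0.0410)^(10/12) = 1.03405175.
Forward (INR per GBP) = 90.066 × 1.01763571 / 1.03405175 = 88.636161.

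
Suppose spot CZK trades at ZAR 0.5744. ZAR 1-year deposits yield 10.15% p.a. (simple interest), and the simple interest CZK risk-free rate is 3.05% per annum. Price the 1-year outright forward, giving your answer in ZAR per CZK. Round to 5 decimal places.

T = 1 year.
Growth of 1 ZAR over T: 1 + 0.1015×1 = 1.101500.
CZK growth factor: 1 + 0.0305×1 = 1.030500.
Forward (ZAR per CZK) = 0.5744 × 1.101500 / 1.030500 = 0.6139754.

0.61398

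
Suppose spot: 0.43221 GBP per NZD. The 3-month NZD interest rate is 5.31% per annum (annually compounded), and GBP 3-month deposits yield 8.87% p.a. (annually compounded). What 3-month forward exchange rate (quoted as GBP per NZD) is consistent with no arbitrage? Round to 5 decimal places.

0.43582

T = 3/12 years.
Growth of 1 GBP over T: (1 + 0.0887)^(3/12) = 1.0214734.
Growth of 1 NZD over T: (1 + 0.0531)^(3/12) = 1.0130186.
CIP: F = S · (grow GBP)/(grow NZD) = 0.43221 × 1.0214734/1.0130186 = 0.4358173 GBP per NZD.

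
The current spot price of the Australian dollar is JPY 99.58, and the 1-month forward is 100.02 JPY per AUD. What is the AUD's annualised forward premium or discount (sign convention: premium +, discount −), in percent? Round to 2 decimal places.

T = 1/12 years.
AUD trades forward at +0.44186% vs spot over the period.
Per annum: 0.0044186 / (1/12) = 0.053023 = 5.30%.

+5.30%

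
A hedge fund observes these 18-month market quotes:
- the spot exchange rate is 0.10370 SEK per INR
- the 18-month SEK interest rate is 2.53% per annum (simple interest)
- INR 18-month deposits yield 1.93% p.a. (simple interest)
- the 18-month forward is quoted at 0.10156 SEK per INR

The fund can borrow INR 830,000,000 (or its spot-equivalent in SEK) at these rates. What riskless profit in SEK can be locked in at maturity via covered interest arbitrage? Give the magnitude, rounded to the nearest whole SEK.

T = 18/12 years.
Keep in INR, deliver into the forward: 830,000,000·1.028950·0.10156 = SEK 86,735,134.46.
Swap to SEK now, deposit: 830,000,000·0.10370·1.037950 = SEK 89,337,394.45.
The quoted forward undervalues INR, so borrow INR, convert to SEK at spot, deposit the SEK at 2.53%, and buy INR forward at 0.10156 to cover the loan.
Profit = 89,337,394.45 − 86,735,134.46 = SEK 2,602,260.

SEK 2,602,260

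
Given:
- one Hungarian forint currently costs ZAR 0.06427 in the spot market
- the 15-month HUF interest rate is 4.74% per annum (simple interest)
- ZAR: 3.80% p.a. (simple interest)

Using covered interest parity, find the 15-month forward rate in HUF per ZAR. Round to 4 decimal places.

15.7339

T = 15/12 years.
ZAR growth factor: 1 + 0.0380×15/12 = 1.047500.
HUF growth factor: 1 + 0.0474×15/12 = 1.059250.
So F = 0.06427 × 1.047500 / 1.059250 = 0.063557069 (ZAR/HUF).
Quoted the other way: 1/0.063557069 = 15.7339 HUF per ZAR.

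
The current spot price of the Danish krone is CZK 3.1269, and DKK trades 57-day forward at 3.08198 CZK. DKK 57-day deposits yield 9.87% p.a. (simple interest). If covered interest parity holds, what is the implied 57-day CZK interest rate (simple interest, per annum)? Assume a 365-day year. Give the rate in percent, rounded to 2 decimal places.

0.53%

T = 57/365 years.
By CIP, F/S equals the CZK-to-DKK growth ratio: 3.08198/3.1269 = 0.9856343.
The DKK side grows by 1 + 0.0987×57/365 = 1.0154134.
So the CZK growth factor = 1.0008263.
(1.0008263 − 1)/T = 0.005291, i.e. 0.53%.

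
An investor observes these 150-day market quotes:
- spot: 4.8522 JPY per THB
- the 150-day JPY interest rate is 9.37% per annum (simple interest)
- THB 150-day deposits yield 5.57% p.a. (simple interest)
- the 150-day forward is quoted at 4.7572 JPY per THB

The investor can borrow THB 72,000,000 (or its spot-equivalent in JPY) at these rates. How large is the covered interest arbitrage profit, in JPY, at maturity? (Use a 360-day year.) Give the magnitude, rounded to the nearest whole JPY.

JPY 12,530,253

T = 150/360 years.
Route A — deposit THB, sell forward: 72,000,000 × 1.02320833333 × 4.7572 = JPY 350,467,681.20.
Route B — convert at spot, deposit JPY: 72,000,000 × 4.8522 × 1.03904166667 = JPY 362,997,934.20.
The quoted forward undervalues THB, so borrow THB, convert to JPY at spot, deposit the JPY at 9.37%, and buy THB forward at 4.7572 to cover the loan.
Profit = 362,997,934.20 − 350,467,681.20 = JPY 12,530,253.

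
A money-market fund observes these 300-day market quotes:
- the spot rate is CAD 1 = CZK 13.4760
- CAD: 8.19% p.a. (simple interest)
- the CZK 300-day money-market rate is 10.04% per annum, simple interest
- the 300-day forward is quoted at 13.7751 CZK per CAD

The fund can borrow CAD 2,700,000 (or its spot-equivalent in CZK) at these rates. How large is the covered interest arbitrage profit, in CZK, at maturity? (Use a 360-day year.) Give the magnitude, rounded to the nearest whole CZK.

T = 300/360 years.
Invest the CAD and cover forward: 2,700,000 × 1.068250 × 13.7751 = CZK 39,731,176.55.
Convert at spot and invest in CZK: 2,700,000 × 13.4760 × 1.0836666667 = CZK 39,429,428.40.
The quoted forward overvalues CAD, so borrow CZK, buy CAD at spot, deposit the CAD at 8.19%, and sell the proceeds forward at 13.7751.
Profit = 39,731,176.55 − 39,429,428.40 = CZK 301,748.

CZK 301,748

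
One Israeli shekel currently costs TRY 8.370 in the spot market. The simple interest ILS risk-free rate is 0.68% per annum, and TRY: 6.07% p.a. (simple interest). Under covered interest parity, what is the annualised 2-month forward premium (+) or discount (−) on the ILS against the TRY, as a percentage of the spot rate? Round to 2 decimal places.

T = 2/12 years.
No-arbitrage forward: 8.37 × 1.0101167 / 1.0011333 = 8.445106 TRY/ILS.
Annualised premium = (F − S)/S × (1/T) = (8.445106 − 8.37)/8.37 ÷ (2/12) = 5.38%.

+5.38%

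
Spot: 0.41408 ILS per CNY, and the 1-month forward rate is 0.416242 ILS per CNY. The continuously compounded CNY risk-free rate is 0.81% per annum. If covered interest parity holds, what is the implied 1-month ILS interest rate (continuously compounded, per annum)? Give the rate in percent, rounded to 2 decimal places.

T = 1/12 years.
CIP gives F = S · g_ILS/g_CNY, so g_ILS/g_CNY = 0.416242/0.41408 = 1.0052212.
CNY growth factor: e^(0.0081×1/12) = 1.0006752.
That pins the ILS growth at 1.0058999.
Take logs: ln 1.0058999 / (1/12) = 0.070591, so 7.06%.

7.06%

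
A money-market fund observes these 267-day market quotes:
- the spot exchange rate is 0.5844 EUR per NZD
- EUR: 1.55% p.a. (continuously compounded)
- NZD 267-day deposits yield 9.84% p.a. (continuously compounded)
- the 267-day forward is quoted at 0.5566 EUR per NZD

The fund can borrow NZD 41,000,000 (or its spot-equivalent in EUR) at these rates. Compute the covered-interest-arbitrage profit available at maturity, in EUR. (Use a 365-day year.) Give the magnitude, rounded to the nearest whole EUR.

EUR 290,178

T = 267/365 years.
Route A — deposit NZD, sell forward: 41,000,000 × 1.0746341456 × 0.5566 = EUR 24,523,795.98.
Route B — convert at spot, deposit EUR: 41,000,000 × 0.5844 × 1.011402879 = EUR 24,233,617.54.
The quoted forward overvalues NZD, so borrow EUR, buy NZD at spot, deposit the NZD at 9.84%, and sell the proceeds forward at 0.5566.
The gap between the two covered legs is EUR 290,178.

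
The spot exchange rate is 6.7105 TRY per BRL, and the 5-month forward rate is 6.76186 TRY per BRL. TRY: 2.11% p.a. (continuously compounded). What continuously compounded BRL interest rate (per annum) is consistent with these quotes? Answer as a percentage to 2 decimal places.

T = 5/12 years.
CIP gives F = S · g_TRY/g_BRL, so g_TRY/g_BRL = 6.76186/6.7105 = 1.0076537.
The TRY side grows by e^(0.0211×5/12) = 1.0088304.
So the BRL growth factor = 1.0011678.
Take logs: ln 1.0011678 / (5/12) = 0.002801, so 0.28%.

0.28%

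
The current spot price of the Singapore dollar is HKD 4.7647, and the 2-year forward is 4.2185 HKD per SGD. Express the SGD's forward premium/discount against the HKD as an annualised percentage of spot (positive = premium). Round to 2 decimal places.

T = 2 years.
Period premium: (4.2185 − 4.7647)/4.7647 = -0.1146347.
×(1/T) gives -5.73% p.a.

-5.73%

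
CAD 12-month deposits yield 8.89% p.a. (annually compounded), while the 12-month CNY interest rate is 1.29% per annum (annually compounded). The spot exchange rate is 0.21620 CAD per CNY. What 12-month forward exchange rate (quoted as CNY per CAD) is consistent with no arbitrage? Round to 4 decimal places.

4.3025

T = 1 year.
CAD accumulates by (1 + 0.0889)^1 = 1.088900.
CNY accumulates by (1 + 0.0129)^1 = 1.012900.
So F = 0.2162 × 1.088900 / 1.012900 = 0.2324219 (CAD/CNY).
Invert for CNY per CAD: 1 / 0.2324219 = 4.3025.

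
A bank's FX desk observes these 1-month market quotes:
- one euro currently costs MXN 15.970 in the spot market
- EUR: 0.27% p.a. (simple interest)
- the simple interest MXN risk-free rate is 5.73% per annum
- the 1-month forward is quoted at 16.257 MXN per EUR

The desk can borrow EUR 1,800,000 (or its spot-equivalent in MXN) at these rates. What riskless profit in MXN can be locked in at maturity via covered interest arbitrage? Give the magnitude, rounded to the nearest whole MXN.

T = 1/12 years.
Route A — deposit EUR, sell forward: 1,800,000 × 1.000225 × 16.257 = MXN 29,269,184.09.
Route B — convert at spot, deposit MXN: 1,800,000 × 15.970 × 1.004775 = MXN 28,883,262.15.
The quoted forward overvalues EUR, so borrow MXN, buy EUR at spot, deposit the EUR at 0.27%, and sell the proceeds forward at 16.257.
Profit = 29,269,184.09 − 28,883,262.15 = MXN 385,922.

MXN 385,922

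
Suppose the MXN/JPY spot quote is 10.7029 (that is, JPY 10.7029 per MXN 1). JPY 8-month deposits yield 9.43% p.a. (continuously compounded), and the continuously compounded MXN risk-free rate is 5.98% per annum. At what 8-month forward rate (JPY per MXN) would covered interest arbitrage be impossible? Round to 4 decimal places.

10.9519

T = 8/12 years.
JPY accumulates by e^(0.0943×8/12) = 1.06488485.
MXN growth factor: e^(0.0598×8/12) = 1.04067201.
So F = 10.7029 × 1.06488485 / 1.04067201 = 10.951919 (JPY/MXN).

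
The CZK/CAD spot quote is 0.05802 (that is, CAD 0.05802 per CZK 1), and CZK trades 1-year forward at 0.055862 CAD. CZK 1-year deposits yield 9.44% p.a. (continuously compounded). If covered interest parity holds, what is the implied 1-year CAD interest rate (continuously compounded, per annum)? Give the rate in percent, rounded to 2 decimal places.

5.65%

T = 1 year.
By CIP, F/S equals the CAD-to-CZK growth ratio: 0.055862/0.05802 = 0.9628059.
The CZK side grows by e^(0.0944×1) = 1.0989993.
Hence g_CAD = 1.058123.
r = ln(1.058123)/1 = 0.056497 → 5.65%.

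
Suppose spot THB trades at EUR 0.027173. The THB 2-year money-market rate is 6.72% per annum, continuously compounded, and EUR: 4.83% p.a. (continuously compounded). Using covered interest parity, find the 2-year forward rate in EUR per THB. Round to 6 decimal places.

T = 2 years.
EUR accumulates by e^(0.0483×2) = 1.1014197.
THB accumulates by e^(0.0672×2) = 1.1438503.
Forward (EUR per THB) = 0.027173 × 1.1014197 / 1.1438503 = 0.02616503.

0.026165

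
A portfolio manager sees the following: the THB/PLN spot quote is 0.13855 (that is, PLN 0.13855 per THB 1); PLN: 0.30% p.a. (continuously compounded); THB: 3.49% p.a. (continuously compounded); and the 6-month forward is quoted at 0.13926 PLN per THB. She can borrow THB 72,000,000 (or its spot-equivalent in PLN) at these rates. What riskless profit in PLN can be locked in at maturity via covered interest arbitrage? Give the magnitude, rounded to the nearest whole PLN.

PLN 212,647

T = 6/12 years.
Invest the THB and cover forward: 72,000,000 × 1.0176031407 × 0.13926 = PLN 10,203,221.76.
Convert at spot and invest in PLN: 72,000,000 × 0.13855 × 1.0015011256 = PLN 9,990,574.63.
The quoted forward overvalues THB, so borrow PLN, buy THB at spot, deposit the THB at 3.49%, and sell the proceeds forward at 0.13926.
The gap between the two covered legs is PLN 212,647.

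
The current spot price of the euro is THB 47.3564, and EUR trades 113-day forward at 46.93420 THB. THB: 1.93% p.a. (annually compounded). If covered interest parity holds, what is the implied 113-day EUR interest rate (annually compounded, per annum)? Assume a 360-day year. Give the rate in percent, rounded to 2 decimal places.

T = 113/360 years.
F/S = 46.9342/47.3564 = 0.9910846 = (growth of THB) / (growth of EUR).
THB growth factor: (1 + 0.0193)^(113/360) = 1.0060184.
Hence g_EUR = 1.0150681.
r = 1.0150681^(360/113) − 1 = 0.048800 → 4.88%.

4.88%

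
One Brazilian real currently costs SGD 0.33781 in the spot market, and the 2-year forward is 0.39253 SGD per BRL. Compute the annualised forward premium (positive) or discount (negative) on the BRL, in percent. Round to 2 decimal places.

T = 2 years.
BRL trades forward at +16.19845% vs spot over the period.
Per annum: 0.1619845 / 2 = 0.080992 = 8.10%.

+8.10%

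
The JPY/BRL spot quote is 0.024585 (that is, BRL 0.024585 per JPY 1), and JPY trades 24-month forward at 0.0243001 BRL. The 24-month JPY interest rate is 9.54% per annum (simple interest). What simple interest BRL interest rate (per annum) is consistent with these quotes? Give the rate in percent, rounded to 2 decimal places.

T = 2 years.
F/S = 0.0243001/0.024585 = 0.9884116 = (growth of BRL) / (growth of JPY).
JPY growth factor: 1 + 0.0954×2 = 1.190800.
So the BRL growth factor = 1.1770005.
(1.1770005 − 1)/T = 0.088500, i.e. 8.85%.

8.85%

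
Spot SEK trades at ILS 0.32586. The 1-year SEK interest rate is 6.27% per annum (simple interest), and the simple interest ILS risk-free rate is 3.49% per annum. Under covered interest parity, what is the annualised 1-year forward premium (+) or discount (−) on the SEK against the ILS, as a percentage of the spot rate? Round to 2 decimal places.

T = 1 year.
CIP forward (ILS per SEK) = 0.32586 × 1.034900/1.062700 = 0.31733557.
Annualised premium = (F − S)/S × (1/T) = (0.31733557 − 0.32586)/0.32586 ÷ 1 = -2.62%.

-2.62%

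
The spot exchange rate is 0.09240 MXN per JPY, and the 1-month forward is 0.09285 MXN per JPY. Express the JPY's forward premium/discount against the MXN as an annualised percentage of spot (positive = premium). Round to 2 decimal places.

+5.84%

T = 1/12 years.
Period premium: (0.09285 − 0.0924)/0.0924 = 0.0048701.
×(1/T) gives 5.84% p.a.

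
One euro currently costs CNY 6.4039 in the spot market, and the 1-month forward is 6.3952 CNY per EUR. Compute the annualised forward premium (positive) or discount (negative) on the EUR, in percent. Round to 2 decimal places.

T = 1/12 years.
(F − S)/S = (6.3952 − 6.4039)/6.4039 = -0.0013585.
Annualise by dividing by T: -0.0013585 / (1/12) = -0.016302 → -1.63%.

-1.63%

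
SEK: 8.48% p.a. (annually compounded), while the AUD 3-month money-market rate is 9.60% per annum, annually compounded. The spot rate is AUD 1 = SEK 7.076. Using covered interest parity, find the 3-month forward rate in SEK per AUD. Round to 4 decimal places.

T = 3/12 years.
Growth of 1 SEK over T: (1 + 0.0848)^(3/12) = 1.0205574.
AUD growth factor: (1 + 0.0960)^(3/12) = 1.0231814.
Forward (SEK per AUD) = 7.076 × 1.0205574 / 1.0231814 = 7.057853.

7.0579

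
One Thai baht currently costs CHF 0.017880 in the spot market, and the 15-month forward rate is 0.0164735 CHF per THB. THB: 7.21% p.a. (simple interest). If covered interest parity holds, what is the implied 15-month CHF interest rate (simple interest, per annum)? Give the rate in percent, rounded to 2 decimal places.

T = 15/12 years.
F/S = 0.0164735/0.01788 = 0.9213367 = (growth of CHF) / (growth of THB).
The THB side grows by 1 + 0.0721×15/12 = 1.090125.
Hence g_CHF = 1.0043722.
(1.0043722 − 1)/T = 0.003498, i.e. 0.35%.

0.35%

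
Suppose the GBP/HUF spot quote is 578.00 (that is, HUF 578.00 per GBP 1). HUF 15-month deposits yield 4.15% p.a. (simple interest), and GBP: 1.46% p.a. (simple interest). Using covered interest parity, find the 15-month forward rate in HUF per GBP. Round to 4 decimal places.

T = 15/12 years.
HUF growth factor: 1 + 0.0415×15/12 = 1.051875.
GBP growth factor: 1 + 0.0146×15/12 = 1.018250.
So F = 578.0 × 1.051875 / 1.018250 = 597.086914 (HUF/GBP).

597.0869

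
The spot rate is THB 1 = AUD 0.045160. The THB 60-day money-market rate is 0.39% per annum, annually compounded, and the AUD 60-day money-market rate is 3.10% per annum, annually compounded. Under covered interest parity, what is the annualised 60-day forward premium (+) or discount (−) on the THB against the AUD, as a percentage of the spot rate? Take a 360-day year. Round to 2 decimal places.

T = 60/360 years.
F = S · g_AUD/g_THB = 0.04516 × 1.0051012/1.0006489 = 0.045360935.
(F − S)/S ÷ T = (0.045360935 − 0.04516)/0.04516/(60/360) = 0.026696 → 2.67%.

+2.67%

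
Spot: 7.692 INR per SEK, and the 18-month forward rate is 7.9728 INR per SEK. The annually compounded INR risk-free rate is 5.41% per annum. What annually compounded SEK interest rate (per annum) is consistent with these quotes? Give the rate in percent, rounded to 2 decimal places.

T = 18/12 years.
CIP gives F = S · g_INR/g_SEK, so g_INR/g_SEK = 7.9728/7.692 = 1.0365055.
The INR side grows by (1 + 0.0541)^(18/12) = 1.0822379.
Hence g_SEK = 1.0441217.
r = 1.0441217^(12/18) − 1 = 0.029202 → 2.92%.

2.92%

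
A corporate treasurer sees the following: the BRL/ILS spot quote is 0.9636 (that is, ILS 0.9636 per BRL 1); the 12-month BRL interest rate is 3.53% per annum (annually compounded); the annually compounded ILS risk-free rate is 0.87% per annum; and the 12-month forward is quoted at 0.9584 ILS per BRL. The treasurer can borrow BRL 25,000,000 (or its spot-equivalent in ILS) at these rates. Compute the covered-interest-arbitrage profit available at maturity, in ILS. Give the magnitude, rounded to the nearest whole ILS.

T = 1 year.
Keep in BRL, deliver into the forward: 25,000,000·1.035300·0.9584 = ILS 24,805,788.00.
Swap to ILS now, deposit: 25,000,000·0.9636·1.008700 = ILS 24,299,583.00.
The quoted forward overvalues BRL, so borrow ILS, buy BRL at spot, deposit the BRL at 3.53%, and sell the proceeds forward at 0.9584.
Arbitrage profit = |24,805,788.00 − 24,299,583.00| = ILS 506,205.

ILS 506,205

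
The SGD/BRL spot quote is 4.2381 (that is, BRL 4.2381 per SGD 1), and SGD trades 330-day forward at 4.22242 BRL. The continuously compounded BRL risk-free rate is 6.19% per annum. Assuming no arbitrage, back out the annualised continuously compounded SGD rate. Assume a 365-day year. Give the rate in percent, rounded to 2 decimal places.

6.60%

T = 330/365 years.
By CIP, F/S equals the BRL-to-SGD growth ratio: 4.22242/4.2381 = 0.9963002.
BRL growth factor: e^(0.0619×330/365) = 1.057560.
That pins the SGD growth at 1.0614873.
Take logs: ln 1.0614873 / (330/365) = 0.066000, so 6.60%.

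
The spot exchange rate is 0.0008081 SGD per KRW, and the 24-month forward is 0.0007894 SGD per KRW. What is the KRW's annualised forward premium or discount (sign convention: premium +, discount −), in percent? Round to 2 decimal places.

-1.16%

T = 2 years.
(F − S)/S = (0.0007894 − 0.0008081)/0.0008081 = -0.0231407.
Annualise by dividing by T: -0.0231407 / 2 = -0.011570 → -1.16%.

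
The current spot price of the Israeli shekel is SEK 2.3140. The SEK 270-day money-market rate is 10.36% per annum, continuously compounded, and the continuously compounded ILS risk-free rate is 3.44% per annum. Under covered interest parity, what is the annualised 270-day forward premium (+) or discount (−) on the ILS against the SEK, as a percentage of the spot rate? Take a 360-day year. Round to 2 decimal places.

T = 270/360 years.
F = S · g_SEK/g_ILS = 2.314 × 1.0807984/1.0261357 = 2.4372678.
(F − S)/S ÷ T = (2.4372678 − 2.314)/2.314/(270/360) = 0.071027 → 7.10%.

+7.10%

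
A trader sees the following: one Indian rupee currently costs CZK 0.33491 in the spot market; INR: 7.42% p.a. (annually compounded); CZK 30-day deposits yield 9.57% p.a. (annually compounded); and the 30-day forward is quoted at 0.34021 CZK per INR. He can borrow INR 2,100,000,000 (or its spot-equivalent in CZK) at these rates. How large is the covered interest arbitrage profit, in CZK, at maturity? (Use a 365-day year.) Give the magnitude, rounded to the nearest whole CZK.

CZK 10,042,410

T = 30/365 years.
Route A — deposit INR, sell forward: 2,100,000,000 × 1.0059003139 × 0.34021 = CZK 718,656,426.16.
Route B — convert at spot, deposit CZK: 2,100,000,000 × 0.33491 × 1.0075400729 = CZK 708,614,016.21.
The quoted forward overvalues INR, so borrow CZK, buy INR at spot, deposit the INR at 7.42%, and sell the proceeds forward at 0.34021.
Profit = 718,656,426.16 − 708,614,016.21 = CZK 10,042,410.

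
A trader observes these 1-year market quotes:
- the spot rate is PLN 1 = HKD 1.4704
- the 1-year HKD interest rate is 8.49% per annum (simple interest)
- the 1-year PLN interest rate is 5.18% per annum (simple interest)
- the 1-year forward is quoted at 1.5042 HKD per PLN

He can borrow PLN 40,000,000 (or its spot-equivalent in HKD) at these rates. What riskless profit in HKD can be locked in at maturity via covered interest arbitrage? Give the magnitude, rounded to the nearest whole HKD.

T = 1 year.
Route A — deposit PLN, sell forward: 40,000,000 × 1.051800 × 1.5042 = HKD 63,284,702.40.
Route B — convert at spot, deposit HKD: 40,000,000 × 1.4704 × 1.084900 = HKD 63,809,478.40.
The quoted forward undervalues PLN, so borrow PLN, convert to HKD at spot, deposit the HKD at 8.49%, and buy PLN forward at 1.5042 to cover the loan.
The gap between the two covered legs is HKD 524,776.

HKD 524,776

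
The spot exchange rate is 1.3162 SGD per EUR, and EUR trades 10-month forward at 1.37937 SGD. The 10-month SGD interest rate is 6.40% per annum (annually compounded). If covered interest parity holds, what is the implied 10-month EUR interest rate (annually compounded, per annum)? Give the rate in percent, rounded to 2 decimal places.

T = 10/12 years.
CIP gives F = S · g_SGD/g_EUR, so g_SGD/g_EUR = 1.37937/1.3162 = 1.0479942.
SGD growth factor: (1 + 0.0640)^(10/12) = 1.0530557.
So the EUR growth factor = 1.0048297.
r = 1.0048297^(12/10) − 1 = 0.005798 → 0.58%.

0.58%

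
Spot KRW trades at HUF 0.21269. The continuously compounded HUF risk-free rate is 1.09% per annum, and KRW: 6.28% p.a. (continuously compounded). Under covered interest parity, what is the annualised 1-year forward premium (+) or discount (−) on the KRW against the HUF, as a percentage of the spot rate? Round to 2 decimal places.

-5.06%

T = 1 year.
F = S · g_HUF/g_KRW = 0.21269 × 1.0109596/1.0648139 = 0.20193294.
(F − S)/S ÷ T = (0.20193294 − 0.21269)/0.21269/1 = -0.050576 → -5.06%.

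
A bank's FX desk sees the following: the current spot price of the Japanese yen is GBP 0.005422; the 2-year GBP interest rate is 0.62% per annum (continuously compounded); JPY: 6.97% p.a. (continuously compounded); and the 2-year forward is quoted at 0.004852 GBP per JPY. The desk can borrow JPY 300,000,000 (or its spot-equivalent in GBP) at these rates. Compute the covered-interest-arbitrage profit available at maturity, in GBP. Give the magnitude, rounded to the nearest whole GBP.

GBP 26,439

T = 2 years.
Invest the JPY and cover forward: 300,000,000 × 1.149583842 × 0.004852 = GBP 1,673,334.24.
Convert at spot and invest in GBP: 300,000,000 × 0.005422 × 1.012477199 = GBP 1,646,895.41.
The quoted forward overvalues JPY, so borrow GBP, buy JPY at spot, deposit the JPY at 6.97%, and sell the proceeds forward at 0.004852.
Profit = 1,673,334.24 − 1,646,895.41 = GBP 26,439.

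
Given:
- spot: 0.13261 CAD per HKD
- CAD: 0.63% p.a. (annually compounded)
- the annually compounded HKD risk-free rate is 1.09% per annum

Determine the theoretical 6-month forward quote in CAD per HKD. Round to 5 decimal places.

0.13231

T = 6/12 years.
CAD accumulates by (1 + 0.0063)^(6/12) = 1.0031451.
Growth of 1 HKD over T: (1 + 0.0109)^(6/12) = 1.0054352.
So F = 0.13261 × 1.0031451 / 1.0054352 = 0.1323080 (CAD/HKD).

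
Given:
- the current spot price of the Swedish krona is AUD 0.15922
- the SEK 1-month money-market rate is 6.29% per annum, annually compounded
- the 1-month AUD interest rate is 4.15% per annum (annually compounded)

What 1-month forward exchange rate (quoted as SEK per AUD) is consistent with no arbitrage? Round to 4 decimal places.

6.2913

T = 1/12 years.
AUD accumulates by (1 + 0.0415)^(1/12) = 1.0033942.
SEK growth factor: (1 + 0.0629)^(1/12) = 1.0050964.
So F = 0.15922 × 1.0033942 / 1.0050964 = 0.1589503 (AUD/SEK).
Invert for SEK per AUD: 1 / 0.1589503 = 6.2913.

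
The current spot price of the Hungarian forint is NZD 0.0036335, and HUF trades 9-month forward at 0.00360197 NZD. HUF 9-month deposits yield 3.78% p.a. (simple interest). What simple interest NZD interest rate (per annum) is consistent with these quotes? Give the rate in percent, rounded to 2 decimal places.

2.59%

T = 9/12 years.
F/S = 0.00360197/0.0036335 = 0.9913224 = (growth of NZD) / (growth of HUF).
HUF growth factor: 1 + 0.0378×9/12 = 1.028350.
That pins the NZD growth at 1.0194264.
r = (1.0194264 − 1)/(9/12) = 0.025902 → 2.59%.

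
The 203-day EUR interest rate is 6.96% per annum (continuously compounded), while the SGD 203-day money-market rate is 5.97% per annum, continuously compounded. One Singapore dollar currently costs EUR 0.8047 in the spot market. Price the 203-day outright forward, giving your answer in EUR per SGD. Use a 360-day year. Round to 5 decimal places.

0.80920

T = 203/360 years.
EUR accumulates by e^(0.0696×203/360) = 1.040027.
SGD growth factor: e^(0.0597×203/360) = 1.0342372.
Forward (EUR per SGD) = 0.8047 × 1.040027 / 1.0342372 = 0.8092048.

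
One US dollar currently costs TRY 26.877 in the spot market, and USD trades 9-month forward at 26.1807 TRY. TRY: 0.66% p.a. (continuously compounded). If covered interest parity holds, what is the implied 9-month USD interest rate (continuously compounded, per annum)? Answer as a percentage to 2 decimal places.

4.16%

T = 9/12 years.
By CIP, F/S equals the TRY-to-USD growth ratio: 26.1807/26.877 = 0.9740931.
TRY growth factor: e^(0.0066×9/12) = 1.0049623.
Hence g_USD = 1.0316902.
Take logs: ln 1.0316902 / (9/12) = 0.041598, so 4.16%.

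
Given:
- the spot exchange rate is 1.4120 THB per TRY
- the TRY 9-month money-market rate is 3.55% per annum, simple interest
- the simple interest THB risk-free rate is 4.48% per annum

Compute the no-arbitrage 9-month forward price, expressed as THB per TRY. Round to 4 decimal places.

1.4216

T = 9/12 years.
THB accumulates by 1 + 0.0448×9/12 = 1.033600.
Growth of 1 TRY over T: 1 + 0.0355×9/12 = 1.026625.
CIP: F = S · (grow THB)/(grow TRY) = 1.412 × 1.033600/1.026625 = 1.421593 THB per TRY.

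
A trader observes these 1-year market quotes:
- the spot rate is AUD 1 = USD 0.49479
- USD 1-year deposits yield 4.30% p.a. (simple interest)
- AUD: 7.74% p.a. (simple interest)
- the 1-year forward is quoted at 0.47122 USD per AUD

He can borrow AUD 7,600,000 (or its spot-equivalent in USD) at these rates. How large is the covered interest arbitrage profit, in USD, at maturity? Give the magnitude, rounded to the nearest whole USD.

USD 63,639

T = 1 year.
Invest the AUD and cover forward: 7,600,000 × 1.077400 × 0.47122 = USD 3,858,462.45.
Convert at spot and invest in USD: 7,600,000 × 0.49479 × 1.043000 = USD 3,922,101.37.
The quoted forward undervalues AUD, so borrow AUD, convert to USD at spot, deposit the USD at 4.30%, and buy AUD forward at 0.47122 to cover the loan.
Profit = 3,922,101.37 − 3,858,462.45 = USD 63,639.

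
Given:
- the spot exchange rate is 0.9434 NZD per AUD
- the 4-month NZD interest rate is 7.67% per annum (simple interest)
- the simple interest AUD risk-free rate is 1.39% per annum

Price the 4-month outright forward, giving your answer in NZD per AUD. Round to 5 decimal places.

T = 4/12 years.
NZD accumulates by 1 + 0.0767×4/12 = 1.0255667.
AUD accumulates by 1 + 0.0139×4/12 = 1.0046333.
So F = 0.9434 × 1.0255667 / 1.0046333 = 0.9630575 (NZD/AUD).

0.96306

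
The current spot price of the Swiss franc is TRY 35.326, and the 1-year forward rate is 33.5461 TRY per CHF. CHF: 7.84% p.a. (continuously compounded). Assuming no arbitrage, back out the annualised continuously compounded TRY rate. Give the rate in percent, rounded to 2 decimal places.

2.67%

T = 1 year.
By CIP, F/S equals the TRY-to-CHF growth ratio: 33.5461/35.326 = 0.9496150.
The CHF side grows by e^(0.0784×1) = 1.0815552.
So the TRY growth factor = 1.027061.
Take logs: ln 1.027061 / 1 = 0.026701, so 2.67%.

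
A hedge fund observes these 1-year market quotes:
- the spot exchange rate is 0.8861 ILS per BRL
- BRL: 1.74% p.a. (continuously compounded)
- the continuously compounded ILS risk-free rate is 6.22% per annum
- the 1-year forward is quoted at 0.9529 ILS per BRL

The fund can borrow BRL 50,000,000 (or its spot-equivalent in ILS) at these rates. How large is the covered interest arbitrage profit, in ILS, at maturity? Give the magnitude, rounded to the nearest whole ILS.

ILS 1,332,997

T = 1 year.
Route A — deposit BRL, sell forward: 50,000,000 × 1.0175522618 × 0.9529 = ILS 48,481,277.51.
Route B — convert at spot, deposit ILS: 50,000,000 × 0.8861 × 1.0641751585 = ILS 47,148,280.40.
The quoted forward overvalues BRL, so borrow ILS, buy BRL at spot, deposit the BRL at 1.74%, and sell the proceeds forward at 0.9529.
Profit = 48,481,277.51 − 47,148,280.40 = ILS 1,332,997.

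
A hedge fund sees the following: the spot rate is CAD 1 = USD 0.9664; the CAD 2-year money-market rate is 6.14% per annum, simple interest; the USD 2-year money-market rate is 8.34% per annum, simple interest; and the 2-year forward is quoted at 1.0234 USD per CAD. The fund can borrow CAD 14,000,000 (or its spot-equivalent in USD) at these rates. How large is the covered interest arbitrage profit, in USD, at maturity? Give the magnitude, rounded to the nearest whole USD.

T = 2 years.
Invest the CAD and cover forward: 14,000,000 × 1.122800 × 1.0234 = USD 16,087,029.28.
Convert at spot and invest in USD: 14,000,000 × 0.9664 × 1.166800 = USD 15,786,337.28.
The quoted forward overvalues CAD, so borrow USD, buy CAD at spot, deposit the CAD at 6.14%, and sell the proceeds forward at 1.0234.
Arbitrage profit = |16,087,029.28 − 15,786,337.28| = USD 300,692.

USD 300,692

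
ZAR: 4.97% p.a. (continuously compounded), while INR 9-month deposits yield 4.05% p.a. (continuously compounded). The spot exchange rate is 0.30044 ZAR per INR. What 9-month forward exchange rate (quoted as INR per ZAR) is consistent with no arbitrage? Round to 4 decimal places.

T = 9/12 years.
ZAR growth factor: e^(0.0497×9/12) = 1.0379784.
INR accumulates by e^(0.0405×9/12) = 1.030841.
CIP: F = S · (grow ZAR)/(grow INR) = 0.30044 × 1.0379784/1.030841 = 0.3025202 ZAR per INR.
Invert for INR per ZAR: 1 / 0.3025202 = 3.3056.

3.3056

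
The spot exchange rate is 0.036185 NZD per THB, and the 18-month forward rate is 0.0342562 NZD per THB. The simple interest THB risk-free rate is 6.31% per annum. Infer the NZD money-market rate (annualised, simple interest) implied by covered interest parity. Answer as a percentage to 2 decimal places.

2.42%

T = 18/12 years.
By CIP, F/S equals the NZD-to-THB growth ratio: 0.0342562/0.036185 = 0.9466961.
The THB side grows by 1 + 0.0631×18/12 = 1.094650.
So the NZD growth factor = 1.0363009.
(1.0363009 − 1)/T = 0.024201, i.e. 2.42%.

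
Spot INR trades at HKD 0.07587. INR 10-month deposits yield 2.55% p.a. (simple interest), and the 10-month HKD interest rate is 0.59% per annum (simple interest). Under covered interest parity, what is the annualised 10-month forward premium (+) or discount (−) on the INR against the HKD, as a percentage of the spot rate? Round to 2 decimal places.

-1.92%

T = 10/12 years.
F = S · g_HKD/g_INR = 0.07587 × 1.0049167/1.021250 = 0.07465658.
Annualised premium = (F − S)/S × (1/T) = (0.07465658 − 0.07587)/0.07587 ÷ (10/12) = -1.92%.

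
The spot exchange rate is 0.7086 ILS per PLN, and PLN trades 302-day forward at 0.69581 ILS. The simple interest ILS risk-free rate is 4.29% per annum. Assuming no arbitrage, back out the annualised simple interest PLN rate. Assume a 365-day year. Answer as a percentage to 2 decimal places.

6.59%

T = 302/365 years.
By CIP, F/S equals the ILS-to-PLN growth ratio: 0.69581/0.7086 = 0.9819503.
The ILS side grows by 1 + 0.0429×302/365 = 1.0354953.
Hence g_PLN = 1.0545292.
r = (1.0545292 − 1)/(302/365) = 0.065904 → 6.59%.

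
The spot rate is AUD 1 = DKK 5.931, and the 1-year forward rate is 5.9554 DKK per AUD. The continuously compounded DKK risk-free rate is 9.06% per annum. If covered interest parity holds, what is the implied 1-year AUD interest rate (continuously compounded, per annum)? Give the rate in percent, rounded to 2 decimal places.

8.65%

T = 1 year.
CIP gives F = S · g_DKK/g_AUD, so g_DKK/g_AUD = 5.9554/5.931 = 1.0041140.
The DKK side grows by e^(0.0906×1) = 1.094831.
So the AUD growth factor = 1.0903453.
r = ln(1.0903453)/1 = 0.086494 → 8.65%.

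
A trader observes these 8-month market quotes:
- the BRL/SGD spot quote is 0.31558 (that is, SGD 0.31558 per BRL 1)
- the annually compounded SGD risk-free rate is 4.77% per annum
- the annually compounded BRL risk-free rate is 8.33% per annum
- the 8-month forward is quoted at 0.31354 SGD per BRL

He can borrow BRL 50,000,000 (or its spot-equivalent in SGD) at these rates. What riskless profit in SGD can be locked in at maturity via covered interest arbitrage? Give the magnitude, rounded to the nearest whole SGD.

SGD 259,071

T = 8/12 years.
Keep in BRL, deliver into the forward: 50,000,000·1.0547895749·0.31354 = SGD 16,535,936.17.
Swap to SGD now, deposit: 50,000,000·0.31558·1.031552405 = SGD 16,276,865.40.
The quoted forward overvalues BRL, so borrow SGD, buy BRL at spot, deposit the BRL at 8.33%, and sell the proceeds forward at 0.31354.
Arbitrage profit = |16,535,936.17 − 16,276,865.40| = SGD 259,071.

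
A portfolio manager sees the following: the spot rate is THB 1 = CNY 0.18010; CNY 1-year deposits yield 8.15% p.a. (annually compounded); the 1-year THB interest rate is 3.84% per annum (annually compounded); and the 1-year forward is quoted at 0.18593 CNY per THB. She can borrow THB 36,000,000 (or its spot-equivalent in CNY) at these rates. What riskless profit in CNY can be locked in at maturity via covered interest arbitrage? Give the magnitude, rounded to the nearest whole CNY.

CNY 61,504

T = 1 year.
Invest the THB and cover forward: 36,000,000 × 1.038400 × 0.18593 = CNY 6,950,509.63.
Convert at spot and invest in CNY: 36,000,000 × 0.18010 × 1.081500 = CNY 7,012,013.40.
The quoted forward undervalues THB, so borrow THB, convert to CNY at spot, deposit the CNY at 8.15%, and buy THB forward at 0.18593 to cover the loan.
The gap between the two covered legs is CNY 61,504.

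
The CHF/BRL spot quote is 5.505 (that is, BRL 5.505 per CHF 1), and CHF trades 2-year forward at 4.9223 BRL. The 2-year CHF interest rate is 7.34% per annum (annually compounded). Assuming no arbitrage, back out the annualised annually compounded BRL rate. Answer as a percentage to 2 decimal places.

1.50%

T = 2 years.
F/S = 4.9223/5.505 = 0.8941508 = (growth of BRL) / (growth of CHF).
CHF growth factor: (1 + 0.0734)^2 = 1.1521876.
Hence g_BRL = 1.0302295.
Annualise: 1.0302295^(1/2) − 1 = 0.015002 = 1.50%.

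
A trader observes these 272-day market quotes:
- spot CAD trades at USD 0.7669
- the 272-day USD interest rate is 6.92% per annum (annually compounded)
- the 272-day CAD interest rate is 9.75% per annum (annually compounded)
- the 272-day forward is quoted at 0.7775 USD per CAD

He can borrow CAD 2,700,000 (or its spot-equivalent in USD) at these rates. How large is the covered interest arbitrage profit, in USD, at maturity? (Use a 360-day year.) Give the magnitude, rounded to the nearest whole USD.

USD 74,121

T = 272/360 years.
Keep in CAD, deliver into the forward: 2,700,000·1.072822483·0.7775 = USD 2,252,122.60.
Swap to USD now, deposit: 2,700,000·0.7669·1.051854456 = USD 2,178,001.39.
The quoted forward overvalues CAD, so borrow USD, buy CAD at spot, deposit the CAD at 9.75%, and sell the proceeds forward at 0.7775.
Arbitrage profit = |2,252,122.60 − 2,178,001.39| = USD 74,121.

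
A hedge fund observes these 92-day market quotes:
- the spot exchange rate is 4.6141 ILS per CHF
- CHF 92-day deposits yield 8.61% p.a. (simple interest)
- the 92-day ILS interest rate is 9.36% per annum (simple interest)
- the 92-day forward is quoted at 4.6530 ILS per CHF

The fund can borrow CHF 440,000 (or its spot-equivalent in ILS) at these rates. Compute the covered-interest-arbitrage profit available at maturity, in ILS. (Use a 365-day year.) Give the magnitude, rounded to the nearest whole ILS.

T = 92/365 years.
Route A — deposit CHF, sell forward: 440,000 × 1.021701918 × 4.6530 = ILS 2,091,750.77.
Route B — convert at spot, deposit ILS: 440,000 × 4.6141 × 1.023592329 = ILS 2,078,101.24.
The quoted forward overvalues CHF, so borrow ILS, buy CHF at spot, deposit the CHF at 8.61%, and sell the proceeds forward at 4.6530.
Profit = 2,091,750.77 − 2,078,101.24 = ILS 13,650.

ILS 13,650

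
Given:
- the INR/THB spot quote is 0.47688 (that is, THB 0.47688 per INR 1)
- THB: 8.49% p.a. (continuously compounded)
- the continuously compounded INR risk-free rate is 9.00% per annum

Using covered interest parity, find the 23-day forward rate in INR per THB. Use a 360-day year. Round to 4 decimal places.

T = 23/360 years.
Growth of 1 THB over T: e^(0.0849×23/360) = 1.0054389.
INR accumulates by e^(0.0900×23/360) = 1.0057666.
CIP: F = S · (grow THB)/(grow INR) = 0.47688 × 1.0054389/1.0057666 = 0.4767246 THB per INR.
Quoted the other way: 1/0.4767246 = 2.0976 INR per THB.

2.0976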